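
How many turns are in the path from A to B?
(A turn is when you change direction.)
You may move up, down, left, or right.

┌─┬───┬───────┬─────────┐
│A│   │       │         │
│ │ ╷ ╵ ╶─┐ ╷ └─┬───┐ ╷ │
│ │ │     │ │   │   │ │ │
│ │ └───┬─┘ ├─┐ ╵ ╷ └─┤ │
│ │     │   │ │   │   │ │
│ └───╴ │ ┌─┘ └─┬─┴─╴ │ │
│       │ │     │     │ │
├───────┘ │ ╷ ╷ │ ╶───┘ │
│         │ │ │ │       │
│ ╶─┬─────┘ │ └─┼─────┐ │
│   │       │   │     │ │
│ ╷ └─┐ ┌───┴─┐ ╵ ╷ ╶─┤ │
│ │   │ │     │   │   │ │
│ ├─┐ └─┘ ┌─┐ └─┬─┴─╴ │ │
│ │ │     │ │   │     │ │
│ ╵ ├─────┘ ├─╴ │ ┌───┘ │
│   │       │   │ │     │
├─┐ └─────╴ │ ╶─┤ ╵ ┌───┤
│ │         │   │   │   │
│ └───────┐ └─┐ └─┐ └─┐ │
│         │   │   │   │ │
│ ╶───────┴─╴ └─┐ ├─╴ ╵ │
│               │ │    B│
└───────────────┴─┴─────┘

Directions: down, down, down, right, right, right, up, left, left, up, up, right, down, right, up, right, right, right, down, right, down, right, up, right, down, right, down, left, left, down, right, right, right, down, down, down, down, left, left, down, down, right, down, right
Number of turns: 27

Solution:

┌─┬───┬───────┬─────────┐
│A│↱ ↓│↱ → → ↓│         │
│ │ ╷ ╵ ╶─┐ ╷ └─┬───┐ ╷ │
│↓│↑│↳ ↑  │ │↳ ↓│↱ ↓│ │ │
│ │ └───┬─┘ ├─┐ ╵ ╷ └─┤ │
│↓│↑ ← ↰│   │ │↳ ↑│↳ ↓│ │
│ └───╴ │ ┌─┘ └─┬─┴─╴ │ │
│↳ → → ↑│ │     │↓ ← ↲│ │
├───────┘ │ ╷ ╷ │ ╶───┘ │
│         │ │ │ │↳ → → ↓│
│ ╶─┬─────┘ │ └─┼─────┐ │
│   │       │   │     │↓│
│ ╷ └─┐ ┌───┴─┐ ╵ ╷ ╶─┤ │
│ │   │ │     │   │   │↓│
│ ├─┐ └─┘ ┌─┐ └─┬─┴─╴ │ │
│ │ │     │ │   │     │↓│
│ ╵ ├─────┘ ├─╴ │ ┌───┘ │
│   │       │   │ │↓ ← ↲│
├─┐ └─────╴ │ ╶─┤ ╵ ┌───┤
│ │         │   │  ↓│   │
│ └───────┐ └─┐ └─┐ └─┐ │
│         │   │   │↳ ↓│ │
│ ╶───────┴─╴ └─┐ ├─╴ ╵ │
│               │ │  ↳ B│
└───────────────┴─┴─────┘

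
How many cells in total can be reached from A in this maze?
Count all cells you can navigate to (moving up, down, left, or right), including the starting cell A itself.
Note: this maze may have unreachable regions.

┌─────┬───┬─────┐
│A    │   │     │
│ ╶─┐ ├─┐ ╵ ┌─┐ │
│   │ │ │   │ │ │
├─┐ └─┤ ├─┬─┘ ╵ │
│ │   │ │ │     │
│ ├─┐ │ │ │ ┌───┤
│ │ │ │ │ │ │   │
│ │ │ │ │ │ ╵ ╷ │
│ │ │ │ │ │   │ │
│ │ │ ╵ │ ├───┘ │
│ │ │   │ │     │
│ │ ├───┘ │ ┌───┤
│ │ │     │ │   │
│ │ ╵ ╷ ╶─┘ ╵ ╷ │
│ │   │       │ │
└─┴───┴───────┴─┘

Using BFS/flood-fill to find all reachable cells from A:
Maze size: 8 × 8 = 64 total cells
48 cell(s) are walled off and cannot be reached from A.
Reachable cells: 16

Reachable region (· marks reachable cells):

┌─────┬───┬─────┐
│A · ·│   │     │
│ ╶─┐ ├─┐ ╵ ┌─┐ │
│· ·│·│·│   │ │ │
├─┐ └─┤ ├─┬─┘ ╵ │
│ │· ·│·│ │     │
│ ├─┐ │ │ │ ┌───┤
│ │ │·│·│ │ │   │
│ │ │ │ │ │ ╵ ╷ │
│ │ │·│·│ │   │ │
│ │ │ ╵ │ ├───┘ │
│ │ │· ·│ │     │
│ │ ├───┘ │ ┌───┤
│ │ │     │ │   │
│ │ ╵ ╷ ╶─┘ ╵ ╷ │
│ │   │       │ │
└─┴───┴───────┴─┘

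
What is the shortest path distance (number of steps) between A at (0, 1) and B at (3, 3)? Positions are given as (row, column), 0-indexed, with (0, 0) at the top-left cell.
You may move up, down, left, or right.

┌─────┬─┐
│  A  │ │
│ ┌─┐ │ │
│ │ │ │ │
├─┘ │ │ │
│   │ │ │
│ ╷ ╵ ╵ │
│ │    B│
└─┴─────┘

Finding path from (0, 1) to (3, 3):
Path: (0,1) → (0,2) → (1,2) → (2,2) → (3,2) → (3,3)
Distance: 5 steps

Solution:

┌─────┬─┐
│  A ↓│ │
│ ┌─┐ │ │
│ │ │↓│ │
├─┘ │ │ │
│   │↓│ │
│ ╷ ╵ ╵ │
│ │  ↳ B│
└─┴─────┘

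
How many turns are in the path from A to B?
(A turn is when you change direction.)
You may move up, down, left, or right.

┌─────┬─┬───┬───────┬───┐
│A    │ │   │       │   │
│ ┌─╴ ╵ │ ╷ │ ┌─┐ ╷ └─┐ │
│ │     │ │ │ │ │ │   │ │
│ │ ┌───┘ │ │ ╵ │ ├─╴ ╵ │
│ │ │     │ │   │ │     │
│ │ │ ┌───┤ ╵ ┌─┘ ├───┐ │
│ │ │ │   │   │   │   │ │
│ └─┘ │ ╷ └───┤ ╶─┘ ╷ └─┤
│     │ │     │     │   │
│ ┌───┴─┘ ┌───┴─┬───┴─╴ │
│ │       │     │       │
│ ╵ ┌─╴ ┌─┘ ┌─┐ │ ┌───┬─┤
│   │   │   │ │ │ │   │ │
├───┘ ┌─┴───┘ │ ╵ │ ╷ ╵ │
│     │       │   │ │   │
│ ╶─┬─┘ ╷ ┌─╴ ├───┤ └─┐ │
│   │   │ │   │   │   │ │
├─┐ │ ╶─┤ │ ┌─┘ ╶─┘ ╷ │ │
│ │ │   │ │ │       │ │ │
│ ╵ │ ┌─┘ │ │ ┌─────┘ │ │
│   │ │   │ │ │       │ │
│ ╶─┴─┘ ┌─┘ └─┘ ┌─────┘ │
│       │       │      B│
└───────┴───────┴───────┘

Directions: down, down, down, down, down, down, right, up, right, right, down, left, down, left, left, down, right, down, down, left, down, right, right, right, up, right, up, up, up, right, right, down, left, down, down, down, right, right, up, right, right, right, up, up, left, up, up, right, down, right, down, down, down, down
Number of turns: 30

Solution:

┌─────┬─┬───┬───────┬───┐
│A    │ │   │       │   │
│ ┌─╴ ╵ │ ╷ │ ┌─┐ ╷ └─┐ │
│↓│     │ │ │ │ │ │   │ │
│ │ ┌───┘ │ │ ╵ │ ├─╴ ╵ │
│↓│ │     │ │   │ │     │
│ │ │ ┌───┤ ╵ ┌─┘ ├───┐ │
│↓│ │ │   │   │   │   │ │
│ └─┘ │ ╷ └───┤ ╶─┘ ╷ └─┤
│↓    │ │     │     │   │
│ ┌───┴─┘ ┌───┴─┬───┴─╴ │
│↓│↱ → ↓  │     │       │
│ ╵ ┌─╴ ┌─┘ ┌─┐ │ ┌───┬─┤
│↳ ↑│↓ ↲│   │ │ │ │↱ ↓│ │
├───┘ ┌─┴───┘ │ ╵ │ ╷ ╵ │
│↓ ← ↲│  ↱ → ↓│   │↑│↳ ↓│
│ ╶─┬─┘ ╷ ┌─╴ ├───┤ └─┐ │
│↳ ↓│   │↑│↓ ↲│   │↑ ↰│↓│
├─┐ │ ╶─┤ │ ┌─┘ ╶─┘ ╷ │ │
│ │↓│   │↑│↓│       │↑│↓│
│ ╵ │ ┌─┘ │ │ ┌─────┘ │ │
│↓ ↲│ │↱ ↑│↓│ │↱ → → ↑│↓│
│ ╶─┴─┘ ┌─┘ └─┘ ┌─────┘ │
│↳ → → ↑│  ↳ → ↑│      B│
└───────┴───────┴───────┘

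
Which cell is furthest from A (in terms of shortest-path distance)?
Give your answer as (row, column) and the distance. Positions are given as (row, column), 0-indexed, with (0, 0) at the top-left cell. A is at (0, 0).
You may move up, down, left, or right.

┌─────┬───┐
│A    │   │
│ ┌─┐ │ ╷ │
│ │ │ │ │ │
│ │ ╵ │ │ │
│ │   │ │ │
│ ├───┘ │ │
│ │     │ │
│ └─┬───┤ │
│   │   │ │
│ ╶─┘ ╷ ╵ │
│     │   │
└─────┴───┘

Computing BFS distances from A to all cells:
Furthest cell: (3, 1)
Distance: 22 steps

Path from A to the furthest cell:

┌─────┬───┐
│A    │↓ ↰│
│ ┌─┐ │ ╷ │
│↓│ │ │↓│↑│
│ │ ╵ │ │ │
│↓│   │↓│↑│
│ ├───┘ │ │
│↓│B ← ↲│↑│
│ └─┬───┤ │
│↓  │↱ ↓│↑│
│ ╶─┘ ╷ ╵ │
│↳ → ↑│↳ ↑│
└─────┴───┘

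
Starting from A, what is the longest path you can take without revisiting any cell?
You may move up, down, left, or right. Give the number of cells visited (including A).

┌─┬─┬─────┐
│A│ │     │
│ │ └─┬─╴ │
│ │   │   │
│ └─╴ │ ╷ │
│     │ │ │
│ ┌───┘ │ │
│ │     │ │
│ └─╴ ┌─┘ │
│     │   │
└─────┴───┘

Finding longest simple path using DFS:
Start: (0, 0)
Longest path visits 16 cells
Path: A → down → down → down → down → right → right → up → right → up → up → right → down → down → down → left

Solution:

┌─┬─┬─────┐
│A│ │     │
│ │ └─┬─╴ │
│↓│   │↱ ↓│
│ └─╴ │ ╷ │
│↓    │↑│↓│
│ ┌───┘ │ │
│↓│  ↱ ↑│↓│
│ └─╴ ┌─┘ │
│↳ → ↑│B ↲│
└─────┴───┘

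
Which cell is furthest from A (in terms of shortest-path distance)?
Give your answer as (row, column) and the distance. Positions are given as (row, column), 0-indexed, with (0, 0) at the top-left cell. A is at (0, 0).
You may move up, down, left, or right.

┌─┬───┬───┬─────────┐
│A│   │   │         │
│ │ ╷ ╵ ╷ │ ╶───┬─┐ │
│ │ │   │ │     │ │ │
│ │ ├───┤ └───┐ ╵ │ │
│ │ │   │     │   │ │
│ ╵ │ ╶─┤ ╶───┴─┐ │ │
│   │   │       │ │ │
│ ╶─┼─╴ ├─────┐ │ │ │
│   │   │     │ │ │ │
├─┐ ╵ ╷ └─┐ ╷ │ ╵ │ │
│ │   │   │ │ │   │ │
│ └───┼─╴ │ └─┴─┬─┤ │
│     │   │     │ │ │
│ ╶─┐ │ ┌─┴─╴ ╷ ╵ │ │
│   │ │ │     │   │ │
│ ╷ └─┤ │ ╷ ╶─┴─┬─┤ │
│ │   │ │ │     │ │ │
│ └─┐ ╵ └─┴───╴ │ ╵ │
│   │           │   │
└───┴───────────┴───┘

Computing BFS distances from A to all cells:
Furthest cell: (8, 8)
Distance: 44 steps

Path from A to the furthest cell:

┌─┬───┬───┬─────────┐
│A│↱ ↓│↱ ↓│↱ → → → ↓│
│ │ ╷ ╵ ╷ │ ╶───┬─┐ │
│↓│↑│↳ ↑│↓│↑ ← ↰│ │↓│
│ │ ├───┤ └───┐ ╵ │ │
│↓│↑│   │↓    │↑ ↰│↓│
│ ╵ │ ╶─┤ ╶───┴─┐ │ │
│↳ ↑│   │↳ → → ↓│↑│↓│
│ ╶─┼─╴ ├─────┐ │ │ │
│   │   │     │↓│↑│↓│
├─┐ ╵ ╷ └─┐ ╷ │ ╵ │ │
│ │   │   │ │ │↳ ↑│↓│
│ └───┼─╴ │ └─┴─┬─┤ │
│     │   │     │ │↓│
│ ╶─┐ │ ┌─┴─╴ ╷ ╵ │ │
│   │ │ │     │   │↓│
│ ╷ └─┤ │ ╷ ╶─┴─┬─┤ │
│ │   │ │ │     │B│↓│
│ └─┐ ╵ └─┴───╴ │ ╵ │
│   │           │↑ ↲│
└───┴───────────┴───┘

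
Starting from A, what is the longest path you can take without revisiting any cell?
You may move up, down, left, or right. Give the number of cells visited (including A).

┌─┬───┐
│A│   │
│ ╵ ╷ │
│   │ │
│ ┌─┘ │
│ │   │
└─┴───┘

Finding longest simple path using DFS:
Start: (0, 0)
Longest path visits 8 cells
Path: A → down → right → up → right → down → down → left

Solution:

┌─┬───┐
│A│↱ ↓│
│ ╵ ╷ │
│↳ ↑│↓│
│ ┌─┘ │
│ │B ↲│
└─┴───┘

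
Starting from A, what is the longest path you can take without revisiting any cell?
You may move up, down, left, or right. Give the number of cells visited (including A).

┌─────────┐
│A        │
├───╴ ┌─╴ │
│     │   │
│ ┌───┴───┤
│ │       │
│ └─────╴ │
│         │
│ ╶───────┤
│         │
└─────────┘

Finding longest simple path using DFS:
Start: (0, 0)
Longest path visits 16 cells
Path: A → right → right → down → left → left → down → down → right → right → right → right → up → left → left → left

Solution:

┌─────────┐
│A → ↓    │
├───╴ ┌─╴ │
│↓ ← ↲│   │
│ ┌───┴───┤
│↓│B ← ← ↰│
│ └─────╴ │
│↳ → → → ↑│
│ ╶───────┤
│         │
└─────────┘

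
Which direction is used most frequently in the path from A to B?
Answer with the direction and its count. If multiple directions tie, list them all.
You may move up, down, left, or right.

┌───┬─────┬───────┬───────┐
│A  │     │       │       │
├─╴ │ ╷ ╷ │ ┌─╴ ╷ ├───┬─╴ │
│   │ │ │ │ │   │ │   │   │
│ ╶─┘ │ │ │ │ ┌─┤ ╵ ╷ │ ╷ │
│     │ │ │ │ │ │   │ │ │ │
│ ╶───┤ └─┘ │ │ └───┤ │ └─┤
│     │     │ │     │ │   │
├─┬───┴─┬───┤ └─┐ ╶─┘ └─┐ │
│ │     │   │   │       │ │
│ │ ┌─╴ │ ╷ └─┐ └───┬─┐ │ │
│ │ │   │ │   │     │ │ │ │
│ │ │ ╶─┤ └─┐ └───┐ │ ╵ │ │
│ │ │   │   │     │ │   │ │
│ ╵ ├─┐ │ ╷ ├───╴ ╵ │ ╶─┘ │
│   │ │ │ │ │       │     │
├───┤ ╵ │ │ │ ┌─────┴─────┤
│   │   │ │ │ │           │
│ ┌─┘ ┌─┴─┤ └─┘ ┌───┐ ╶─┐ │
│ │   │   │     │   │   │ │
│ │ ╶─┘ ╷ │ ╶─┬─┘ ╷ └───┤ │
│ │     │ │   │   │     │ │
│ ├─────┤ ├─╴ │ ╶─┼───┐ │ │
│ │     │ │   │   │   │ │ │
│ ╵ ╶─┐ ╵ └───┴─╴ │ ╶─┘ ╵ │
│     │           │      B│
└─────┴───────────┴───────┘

Directions: right, down, left, down, right, right, up, up, right, down, down, down, right, right, up, up, up, right, right, down, left, down, down, down, right, down, right, right, down, down, left, up, left, left, up, left, up, left, down, down, right, down, down, down, right, right, up, right, right, right, right, right, down, down, down, down
Counts: {'right': 19, 'down': 21, 'left': 7, 'up': 9}
Most common: down (21 times)

Solution:

┌───┬─────┬───────┬───────┐
│A ↓│↱ ↓  │↱ → ↓  │       │
├─╴ │ ╷ ╷ │ ┌─╴ ╷ ├───┬─╴ │
│↓ ↲│↑│↓│ │↑│↓ ↲│ │   │   │
│ ╶─┘ │ │ │ │ ┌─┤ ╵ ╷ │ ╷ │
│↳ → ↑│↓│ │↑│↓│ │   │ │ │ │
│ ╶───┤ └─┘ │ │ └───┤ │ └─┤
│     │↳ → ↑│↓│     │ │   │
├─┬───┴─┬───┤ └─┐ ╶─┘ └─┐ │
│ │     │↓ ↰│↳ ↓│       │ │
│ │ ┌─╴ │ ╷ └─┐ └───┬─┐ │ │
│ │ │   │↓│↑ ↰│↳ → ↓│ │ │ │
│ │ │ ╶─┤ └─┐ └───┐ │ ╵ │ │
│ │ │   │↳ ↓│↑ ← ↰│↓│   │ │
│ ╵ ├─┐ │ ╷ ├───╴ ╵ │ ╶─┘ │
│   │ │ │ │↓│    ↑ ↲│     │
├───┤ ╵ │ │ │ ┌─────┴─────┤
│   │   │ │↓│ │↱ → → → → ↓│
│ ┌─┘ ┌─┴─┤ └─┘ ┌───┐ ╶─┐ │
│ │   │   │↳ → ↑│   │   │↓│
│ │ ╶─┘ ╷ │ ╶─┬─┘ ╷ └───┤ │
│ │     │ │   │   │     │↓│
│ ├─────┤ ├─╴ │ ╶─┼───┐ │ │
│ │     │ │   │   │   │ │↓│
│ ╵ ╶─┐ ╵ └───┴─╴ │ ╶─┘ ╵ │
│     │           │      B│
└─────┴───────────┴───────┘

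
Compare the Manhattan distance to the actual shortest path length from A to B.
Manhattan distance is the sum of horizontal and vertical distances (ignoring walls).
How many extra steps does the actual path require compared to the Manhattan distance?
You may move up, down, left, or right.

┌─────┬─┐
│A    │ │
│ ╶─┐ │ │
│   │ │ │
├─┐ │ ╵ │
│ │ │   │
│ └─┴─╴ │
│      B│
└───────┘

Manhattan distance: |3 - 0| + |3 - 0| = 6
Actual path length: 6
Extra steps: 6 - 6 = 0

Solution:

┌─────┬─┐
│A → ↓│ │
│ ╶─┐ │ │
│   │↓│ │
├─┐ │ ╵ │
│ │ │↳ ↓│
│ └─┴─╴ │
│      B│
└───────┘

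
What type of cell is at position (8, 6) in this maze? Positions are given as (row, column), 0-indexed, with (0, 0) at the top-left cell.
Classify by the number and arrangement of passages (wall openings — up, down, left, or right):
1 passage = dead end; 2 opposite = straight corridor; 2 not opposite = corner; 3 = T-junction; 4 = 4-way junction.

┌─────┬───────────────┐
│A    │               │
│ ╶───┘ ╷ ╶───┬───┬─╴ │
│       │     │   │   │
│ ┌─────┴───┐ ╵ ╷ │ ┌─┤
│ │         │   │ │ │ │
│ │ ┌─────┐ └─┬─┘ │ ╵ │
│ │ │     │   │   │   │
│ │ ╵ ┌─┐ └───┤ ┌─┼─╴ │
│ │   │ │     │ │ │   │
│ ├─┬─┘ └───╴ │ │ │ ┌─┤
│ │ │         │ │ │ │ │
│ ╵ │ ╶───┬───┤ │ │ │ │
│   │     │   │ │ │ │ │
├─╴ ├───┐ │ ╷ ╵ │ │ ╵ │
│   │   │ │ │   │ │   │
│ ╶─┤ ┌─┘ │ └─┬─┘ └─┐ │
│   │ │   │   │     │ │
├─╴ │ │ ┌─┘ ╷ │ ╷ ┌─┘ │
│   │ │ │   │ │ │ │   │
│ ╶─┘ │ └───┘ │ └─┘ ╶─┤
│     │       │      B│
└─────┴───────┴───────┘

Checking cell at (8, 6):
Number of passages: 2
Cell type: corner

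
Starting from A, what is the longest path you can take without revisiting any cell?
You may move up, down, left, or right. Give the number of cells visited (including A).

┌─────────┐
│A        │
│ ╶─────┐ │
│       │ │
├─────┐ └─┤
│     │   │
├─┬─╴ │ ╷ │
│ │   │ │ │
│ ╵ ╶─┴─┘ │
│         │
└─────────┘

Finding longest simple path using DFS:
Start: (0, 0)
Longest path visits 17 cells
Path: A → down → right → right → right → down → right → down → down → left → left → left → up → right → up → left → left

Solution:

┌─────────┐
│A        │
│ ╶─────┐ │
│↳ → → ↓│ │
├─────┐ └─┤
│B ← ↰│↳ ↓│
├─┬─╴ │ ╷ │
│ │↱ ↑│ │↓│
│ ╵ ╶─┴─┘ │
│  ↑ ← ← ↲│
└─────────┘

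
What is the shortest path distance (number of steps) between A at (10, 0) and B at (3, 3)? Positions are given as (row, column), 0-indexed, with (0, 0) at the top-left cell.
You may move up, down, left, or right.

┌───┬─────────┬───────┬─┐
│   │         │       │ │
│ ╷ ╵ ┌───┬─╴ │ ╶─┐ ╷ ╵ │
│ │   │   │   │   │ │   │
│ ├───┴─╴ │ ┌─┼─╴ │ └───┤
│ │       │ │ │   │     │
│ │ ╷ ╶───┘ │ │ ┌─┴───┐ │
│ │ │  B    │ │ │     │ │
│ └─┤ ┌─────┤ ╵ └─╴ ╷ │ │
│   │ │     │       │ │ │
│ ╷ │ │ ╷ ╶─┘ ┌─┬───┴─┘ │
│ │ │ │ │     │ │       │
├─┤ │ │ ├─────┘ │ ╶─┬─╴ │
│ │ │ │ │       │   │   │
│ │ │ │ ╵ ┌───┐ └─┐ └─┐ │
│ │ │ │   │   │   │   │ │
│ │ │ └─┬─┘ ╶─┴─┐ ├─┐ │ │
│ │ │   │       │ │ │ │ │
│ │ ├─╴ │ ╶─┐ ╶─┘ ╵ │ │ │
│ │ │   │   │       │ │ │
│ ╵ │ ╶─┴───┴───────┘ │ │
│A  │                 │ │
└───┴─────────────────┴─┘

Finding path from (10, 0) to (3, 3):
Path: (10,0) → (10,1) → (9,1) → (8,1) → (7,1) → (6,1) → (5,1) → (4,1) → (4,0) → (3,0) → (2,0) → (1,0) → (0,0) → (0,1) → (1,1) → (1,2) → (0,2) → (0,3) → (0,4) → (0,5) → (0,6) → (1,6) → (1,5) → (2,5) → (3,5) → (3,4) → (3,3)
Distance: 26 steps

Solution:

┌───┬─────────┬───────┬─┐
│↱ ↓│↱ → → → ↓│       │ │
│ ╷ ╵ ┌───┬─╴ │ ╶─┐ ╷ ╵ │
│↑│↳ ↑│   │↓ ↲│   │ │   │
│ ├───┴─╴ │ ┌─┼─╴ │ └───┤
│↑│       │↓│ │   │     │
│ │ ╷ ╶───┘ │ │ ┌─┴───┐ │
│↑│ │  B ← ↲│ │ │     │ │
│ └─┤ ┌─────┤ ╵ └─╴ ╷ │ │
│↑ ↰│ │     │       │ │ │
│ ╷ │ │ ╷ ╶─┘ ┌─┬───┴─┘ │
│ │↑│ │ │     │ │       │
├─┤ │ │ ├─────┘ │ ╶─┬─╴ │
│ │↑│ │ │       │   │   │
│ │ │ │ ╵ ┌───┐ └─┐ └─┐ │
│ │↑│ │   │   │   │   │ │
│ │ │ └─┬─┘ ╶─┴─┐ ├─┐ │ │
│ │↑│   │       │ │ │ │ │
│ │ ├─╴ │ ╶─┐ ╶─┘ ╵ │ │ │
│ │↑│   │   │       │ │ │
│ ╵ │ ╶─┴───┴───────┘ │ │
│A ↑│                 │ │
└───┴─────────────────┴─┘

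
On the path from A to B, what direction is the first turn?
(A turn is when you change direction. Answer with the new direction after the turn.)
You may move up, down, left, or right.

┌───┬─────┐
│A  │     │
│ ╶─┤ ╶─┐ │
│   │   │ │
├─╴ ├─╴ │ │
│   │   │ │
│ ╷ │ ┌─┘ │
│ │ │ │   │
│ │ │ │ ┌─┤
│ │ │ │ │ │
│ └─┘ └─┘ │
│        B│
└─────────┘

Directions: down, right, down, left, down, down, down, right, right, right, right
First turn direction: right

Solution:

┌───┬─────┐
│A  │     │
│ ╶─┤ ╶─┐ │
│↳ ↓│   │ │
├─╴ ├─╴ │ │
│↓ ↲│   │ │
│ ╷ │ ┌─┘ │
│↓│ │ │   │
│ │ │ │ ┌─┤
│↓│ │ │ │ │
│ └─┘ └─┘ │
│↳ → → → B│
└─────────┘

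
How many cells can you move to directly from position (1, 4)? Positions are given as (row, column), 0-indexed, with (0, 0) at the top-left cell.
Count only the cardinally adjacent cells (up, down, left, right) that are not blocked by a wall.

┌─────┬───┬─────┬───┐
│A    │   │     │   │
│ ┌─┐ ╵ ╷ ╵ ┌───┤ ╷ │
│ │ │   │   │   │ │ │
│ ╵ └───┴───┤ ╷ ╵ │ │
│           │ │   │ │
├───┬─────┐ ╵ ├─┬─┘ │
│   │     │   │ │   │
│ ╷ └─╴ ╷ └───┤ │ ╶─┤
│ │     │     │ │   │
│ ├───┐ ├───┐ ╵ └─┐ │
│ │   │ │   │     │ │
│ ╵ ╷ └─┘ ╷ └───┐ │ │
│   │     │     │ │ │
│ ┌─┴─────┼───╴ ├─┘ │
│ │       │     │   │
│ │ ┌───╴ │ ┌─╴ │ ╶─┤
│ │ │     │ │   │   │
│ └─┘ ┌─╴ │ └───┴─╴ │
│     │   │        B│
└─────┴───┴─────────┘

Checking passable neighbors of (1, 4):
Neighbors: (0, 4), (1, 5)
Count: 2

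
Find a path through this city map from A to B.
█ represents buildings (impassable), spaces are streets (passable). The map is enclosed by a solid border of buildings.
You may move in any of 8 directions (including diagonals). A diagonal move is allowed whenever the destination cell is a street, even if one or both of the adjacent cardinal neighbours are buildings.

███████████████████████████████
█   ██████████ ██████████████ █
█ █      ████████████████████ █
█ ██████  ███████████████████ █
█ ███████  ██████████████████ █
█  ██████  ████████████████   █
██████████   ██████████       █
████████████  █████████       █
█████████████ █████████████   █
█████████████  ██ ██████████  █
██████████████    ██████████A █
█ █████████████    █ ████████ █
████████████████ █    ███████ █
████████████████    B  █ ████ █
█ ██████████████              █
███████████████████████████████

Finding the shortest path from A to B:
Movement: 8-directional
Path length: 12 steps
Directions: down-right → down → down → down-left → left → left → left → left → left → left → left → up-left

Solution:

███████████████████████████████
█   ██████████ ██████████████ █
█ █      ████████████████████ █
█ ██████  ███████████████████ █
█ ███████  ██████████████████ █
█  ██████  ████████████████   █
██████████   ██████████       █
████████████  █████████       █
█████████████ █████████████   █
█████████████  ██ ██████████  █
██████████████    ██████████A █
█ █████████████    █ ████████↓█
████████████████ █    ███████↓█
████████████████    B  █ ████↙█
█ ██████████████     ↖←←←←←←← █
███████████████████████████████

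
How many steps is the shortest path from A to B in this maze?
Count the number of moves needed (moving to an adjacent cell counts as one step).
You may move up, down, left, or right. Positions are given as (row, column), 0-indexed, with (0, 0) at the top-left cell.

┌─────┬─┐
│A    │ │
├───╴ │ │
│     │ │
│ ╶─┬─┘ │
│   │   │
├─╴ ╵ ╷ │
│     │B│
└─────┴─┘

Using BFS to find shortest path:
Start: (0, 0), End: (3, 3)
Path found:
(0,0) → (0,1) → (0,2) → (1,2) → (1,1) → (1,0) → (2,0) → (2,1) → (3,1) → (3,2) → (2,2) → (2,3) → (3,3)
Number of steps: 12

Solution:

┌─────┬─┐
│A → ↓│ │
├───╴ │ │
│↓ ← ↲│ │
│ ╶─┬─┘ │
│↳ ↓│↱ ↓│
├─╴ ╵ ╷ │
│  ↳ ↑│B│
└─────┴─┘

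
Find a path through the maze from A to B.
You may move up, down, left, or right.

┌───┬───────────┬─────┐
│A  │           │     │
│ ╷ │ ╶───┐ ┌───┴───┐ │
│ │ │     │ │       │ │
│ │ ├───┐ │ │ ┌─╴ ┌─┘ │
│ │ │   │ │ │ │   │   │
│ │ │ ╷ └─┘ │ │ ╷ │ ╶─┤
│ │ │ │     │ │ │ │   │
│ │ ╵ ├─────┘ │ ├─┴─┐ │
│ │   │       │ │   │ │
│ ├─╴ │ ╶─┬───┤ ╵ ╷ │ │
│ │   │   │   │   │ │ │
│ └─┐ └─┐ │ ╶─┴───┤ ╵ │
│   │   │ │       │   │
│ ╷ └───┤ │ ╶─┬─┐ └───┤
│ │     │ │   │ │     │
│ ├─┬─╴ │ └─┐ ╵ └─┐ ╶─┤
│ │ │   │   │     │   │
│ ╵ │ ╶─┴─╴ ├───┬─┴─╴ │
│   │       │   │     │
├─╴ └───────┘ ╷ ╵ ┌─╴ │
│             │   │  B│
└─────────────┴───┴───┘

Finding the shortest path through the maze:
Path length: 24 steps
Directions: down → down → down → down → down → down → down → down → down → right → down → right → right → right → right → right → up → right → down → right → up → right → right → down

Solution:

┌───┬───────────┬─────┐
│A  │           │     │
│ ╷ │ ╶───┐ ┌───┴───┐ │
│↓│ │     │ │       │ │
│ │ ├───┐ │ │ ┌─╴ ┌─┘ │
│↓│ │   │ │ │ │   │   │
│ │ │ ╷ └─┘ │ │ ╷ │ ╶─┤
│↓│ │ │     │ │ │ │   │
│ │ ╵ ├─────┘ │ ├─┴─┐ │
│↓│   │       │ │   │ │
│ ├─╴ │ ╶─┬───┤ ╵ ╷ │ │
│↓│   │   │   │   │ │ │
│ └─┐ └─┐ │ ╶─┴───┤ ╵ │
│↓  │   │ │       │   │
│ ╷ └───┤ │ ╶─┬─┐ └───┤
│↓│     │ │   │ │     │
│ ├─┬─╴ │ └─┐ ╵ └─┐ ╶─┤
│↓│ │   │   │     │   │
│ ╵ │ ╶─┴─╴ ├───┬─┴─╴ │
│↳ ↓│       │↱ ↓│↱ → ↓│
├─╴ └───────┘ ╷ ╵ ┌─╴ │
│  ↳ → → → → ↑│↳ ↑│  B│
└─────────────┴───┴───┘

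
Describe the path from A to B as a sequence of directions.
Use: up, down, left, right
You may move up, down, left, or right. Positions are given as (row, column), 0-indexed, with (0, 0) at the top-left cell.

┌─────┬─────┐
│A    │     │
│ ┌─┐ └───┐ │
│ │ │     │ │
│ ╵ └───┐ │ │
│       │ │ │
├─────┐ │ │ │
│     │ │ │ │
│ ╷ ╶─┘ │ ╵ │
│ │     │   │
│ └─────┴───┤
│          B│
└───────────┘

Finding the path and converting it to directions:
Path through cells: (0,0) → (1,0) → (2,0) → (2,1) → (2,2) → (2,3) → (3,3) → (4,3) → (4,2) → (4,1) → (3,1) → (3,0) → (4,0) → (5,0) → (5,1) → (5,2) → (5,3) → (5,4) → (5,5)
Directions: down, down, right, right, right, down, down, left, left, up, left, down, down, right, right, right, right, right

Solution:

┌─────┬─────┐
│A    │     │
│ ┌─┐ └───┐ │
│↓│ │     │ │
│ ╵ └───┐ │ │
│↳ → → ↓│ │ │
├─────┐ │ │ │
│↓ ↰  │↓│ │ │
│ ╷ ╶─┘ │ ╵ │
│↓│↑ ← ↲│   │
│ └─────┴───┤
│↳ → → → → B│
└───────────┘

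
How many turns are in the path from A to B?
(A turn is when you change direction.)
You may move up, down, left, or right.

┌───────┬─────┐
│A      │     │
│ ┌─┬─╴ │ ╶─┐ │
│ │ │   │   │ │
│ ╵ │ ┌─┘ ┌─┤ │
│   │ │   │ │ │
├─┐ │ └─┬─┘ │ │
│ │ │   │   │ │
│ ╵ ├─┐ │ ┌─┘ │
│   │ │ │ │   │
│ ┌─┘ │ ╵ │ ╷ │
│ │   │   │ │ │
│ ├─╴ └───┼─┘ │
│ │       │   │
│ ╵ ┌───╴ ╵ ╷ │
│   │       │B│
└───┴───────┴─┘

Directions: down, down, right, down, down, left, down, down, down, right, up, right, right, right, down, right, up, right, down
Number of turns: 12

Solution:

┌───────┬─────┐
│A      │     │
│ ┌─┬─╴ │ ╶─┐ │
│↓│ │   │   │ │
│ ╵ │ ┌─┘ ┌─┤ │
│↳ ↓│ │   │ │ │
├─┐ │ └─┬─┘ │ │
│ │↓│   │   │ │
│ ╵ ├─┐ │ ┌─┘ │
│↓ ↲│ │ │ │   │
│ ┌─┘ │ ╵ │ ╷ │
│↓│   │   │ │ │
│ ├─╴ └───┼─┘ │
│↓│↱ → → ↓│↱ ↓│
│ ╵ ┌───╴ ╵ ╷ │
│↳ ↑│    ↳ ↑│B│
└───┴───────┴─┘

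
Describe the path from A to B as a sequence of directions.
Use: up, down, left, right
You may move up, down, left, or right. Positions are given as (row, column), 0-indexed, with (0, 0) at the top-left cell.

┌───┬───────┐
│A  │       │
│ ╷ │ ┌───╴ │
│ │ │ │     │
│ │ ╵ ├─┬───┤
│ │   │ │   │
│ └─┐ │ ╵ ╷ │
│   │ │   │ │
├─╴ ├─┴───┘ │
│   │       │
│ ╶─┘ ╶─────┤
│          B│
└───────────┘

Finding the path and converting it to directions:
Path through cells: (0,0) → (1,0) → (2,0) → (3,0) → (3,1) → (4,1) → (4,0) → (5,0) → (5,1) → (5,2) → (5,3) → (5,4) → (5,5)
Directions: down, down, down, right, down, left, down, right, right, right, right, right

Solution:

┌───┬───────┐
│A  │       │
│ ╷ │ ┌───╴ │
│↓│ │ │     │
│ │ ╵ ├─┬───┤
│↓│   │ │   │
│ └─┐ │ ╵ ╷ │
│↳ ↓│ │   │ │
├─╴ ├─┴───┘ │
│↓ ↲│       │
│ ╶─┘ ╶─────┤
│↳ → → → → B│
└───────────┘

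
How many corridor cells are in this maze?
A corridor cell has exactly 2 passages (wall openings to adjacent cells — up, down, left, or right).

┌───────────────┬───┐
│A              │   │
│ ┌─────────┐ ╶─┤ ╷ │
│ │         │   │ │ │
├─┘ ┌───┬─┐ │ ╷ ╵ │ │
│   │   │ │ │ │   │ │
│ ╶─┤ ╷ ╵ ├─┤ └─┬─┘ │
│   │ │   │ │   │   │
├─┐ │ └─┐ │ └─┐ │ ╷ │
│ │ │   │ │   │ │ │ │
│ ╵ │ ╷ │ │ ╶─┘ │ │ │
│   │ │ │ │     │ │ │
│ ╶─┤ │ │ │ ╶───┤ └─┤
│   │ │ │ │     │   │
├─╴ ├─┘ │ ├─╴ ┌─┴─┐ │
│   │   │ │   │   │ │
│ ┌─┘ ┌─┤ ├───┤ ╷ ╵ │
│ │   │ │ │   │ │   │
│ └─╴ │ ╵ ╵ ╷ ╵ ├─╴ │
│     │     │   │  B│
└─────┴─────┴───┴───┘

Counting cells with exactly 2 passages:
Total corridor cells: 74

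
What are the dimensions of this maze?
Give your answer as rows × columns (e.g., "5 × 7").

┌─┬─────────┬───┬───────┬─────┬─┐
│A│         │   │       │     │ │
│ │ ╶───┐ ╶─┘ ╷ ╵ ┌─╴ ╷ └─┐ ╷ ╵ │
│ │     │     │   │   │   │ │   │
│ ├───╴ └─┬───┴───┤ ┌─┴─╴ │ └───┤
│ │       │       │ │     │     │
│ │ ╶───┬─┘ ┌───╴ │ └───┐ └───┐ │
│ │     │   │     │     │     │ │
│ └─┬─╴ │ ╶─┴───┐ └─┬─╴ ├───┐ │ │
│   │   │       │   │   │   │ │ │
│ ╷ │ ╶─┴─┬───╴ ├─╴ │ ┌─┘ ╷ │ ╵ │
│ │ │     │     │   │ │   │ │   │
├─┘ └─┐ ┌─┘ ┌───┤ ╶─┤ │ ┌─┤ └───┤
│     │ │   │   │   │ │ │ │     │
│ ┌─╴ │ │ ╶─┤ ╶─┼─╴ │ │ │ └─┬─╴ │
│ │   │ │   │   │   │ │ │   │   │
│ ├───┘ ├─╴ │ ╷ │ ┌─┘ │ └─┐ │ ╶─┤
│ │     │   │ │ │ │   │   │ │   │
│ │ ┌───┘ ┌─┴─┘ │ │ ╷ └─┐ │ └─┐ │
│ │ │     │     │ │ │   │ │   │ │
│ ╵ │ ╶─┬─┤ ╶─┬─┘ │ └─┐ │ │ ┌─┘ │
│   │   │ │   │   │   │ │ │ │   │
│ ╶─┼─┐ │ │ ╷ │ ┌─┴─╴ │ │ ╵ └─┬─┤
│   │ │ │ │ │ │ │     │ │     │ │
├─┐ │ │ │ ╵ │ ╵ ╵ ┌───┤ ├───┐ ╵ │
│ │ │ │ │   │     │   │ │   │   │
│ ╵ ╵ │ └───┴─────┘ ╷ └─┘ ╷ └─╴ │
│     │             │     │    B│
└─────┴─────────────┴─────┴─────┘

Counting the maze dimensions:
Rows (vertical): 14
Columns (horizontal): 16
Dimensions: 14 × 16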